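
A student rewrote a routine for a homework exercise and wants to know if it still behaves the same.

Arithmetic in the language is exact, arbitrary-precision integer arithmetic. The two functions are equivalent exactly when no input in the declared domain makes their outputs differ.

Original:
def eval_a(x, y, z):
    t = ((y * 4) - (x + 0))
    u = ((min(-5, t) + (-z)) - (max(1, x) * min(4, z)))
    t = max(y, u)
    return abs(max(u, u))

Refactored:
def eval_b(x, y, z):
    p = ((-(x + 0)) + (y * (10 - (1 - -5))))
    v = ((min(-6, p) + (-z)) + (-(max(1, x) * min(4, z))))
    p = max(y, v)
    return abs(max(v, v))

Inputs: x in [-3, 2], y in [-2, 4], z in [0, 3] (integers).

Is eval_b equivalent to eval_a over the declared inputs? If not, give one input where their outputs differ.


Run the pair on x=-3, y=-2, z=0.
eval_a: t=-5, then u=-5, then t=-2, then returns 5
eval_b: p=-5, then v=-6, then p=-2, then returns 6
5 and 6 differ, so these are not the same function on this domain.
verdict: not equivalent; witness: x=-3, y=-2, z=0


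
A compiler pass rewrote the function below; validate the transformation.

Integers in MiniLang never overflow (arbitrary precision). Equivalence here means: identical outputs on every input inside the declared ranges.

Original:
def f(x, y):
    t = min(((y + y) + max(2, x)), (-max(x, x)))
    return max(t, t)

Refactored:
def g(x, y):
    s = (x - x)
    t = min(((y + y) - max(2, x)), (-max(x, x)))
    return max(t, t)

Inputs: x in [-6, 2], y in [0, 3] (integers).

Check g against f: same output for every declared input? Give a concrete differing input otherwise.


Take x=-6, y=0.
f: t = 2; return 2
g: s = 0; t = -2; return -2
2 vs -2 — the two versions disagree here.
verdict: not equivalent; witness: x=-6, y=0


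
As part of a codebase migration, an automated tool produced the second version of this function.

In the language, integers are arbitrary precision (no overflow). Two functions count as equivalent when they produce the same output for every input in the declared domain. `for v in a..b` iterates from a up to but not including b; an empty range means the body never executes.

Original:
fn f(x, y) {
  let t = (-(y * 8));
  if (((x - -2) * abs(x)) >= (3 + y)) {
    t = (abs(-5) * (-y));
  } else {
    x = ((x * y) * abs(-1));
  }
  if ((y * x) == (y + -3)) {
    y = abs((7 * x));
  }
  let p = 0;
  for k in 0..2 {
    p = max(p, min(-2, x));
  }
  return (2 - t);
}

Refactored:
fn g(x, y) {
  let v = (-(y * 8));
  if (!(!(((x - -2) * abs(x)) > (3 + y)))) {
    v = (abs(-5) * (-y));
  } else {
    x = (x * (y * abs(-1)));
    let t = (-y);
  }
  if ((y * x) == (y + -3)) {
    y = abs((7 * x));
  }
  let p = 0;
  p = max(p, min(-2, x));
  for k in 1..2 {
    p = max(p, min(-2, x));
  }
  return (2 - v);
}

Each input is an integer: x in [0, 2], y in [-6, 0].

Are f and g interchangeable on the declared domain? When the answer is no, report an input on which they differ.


Try x=0, y=-3.
f: t = 24; (((x - -2) * abs(x)) >= (3 + y)) -> true; t = 15; ((y * x) == (y + -3)) -> false; p = 0; [k=0]; p = 0; [k=1]; p = 0; return -13
g: v = 24; (!(!(((x - -2) * abs(x)) > (3 + y)))) -> false; x = 0; t = 3; ((y * x) == (y + -3)) -> false; p = 0; p = 0; [k=1]; p = 0; return -22
-13 != -22, so the rewrite changes behavior.
verdict: not equivalent; witness: x=0, y=-3


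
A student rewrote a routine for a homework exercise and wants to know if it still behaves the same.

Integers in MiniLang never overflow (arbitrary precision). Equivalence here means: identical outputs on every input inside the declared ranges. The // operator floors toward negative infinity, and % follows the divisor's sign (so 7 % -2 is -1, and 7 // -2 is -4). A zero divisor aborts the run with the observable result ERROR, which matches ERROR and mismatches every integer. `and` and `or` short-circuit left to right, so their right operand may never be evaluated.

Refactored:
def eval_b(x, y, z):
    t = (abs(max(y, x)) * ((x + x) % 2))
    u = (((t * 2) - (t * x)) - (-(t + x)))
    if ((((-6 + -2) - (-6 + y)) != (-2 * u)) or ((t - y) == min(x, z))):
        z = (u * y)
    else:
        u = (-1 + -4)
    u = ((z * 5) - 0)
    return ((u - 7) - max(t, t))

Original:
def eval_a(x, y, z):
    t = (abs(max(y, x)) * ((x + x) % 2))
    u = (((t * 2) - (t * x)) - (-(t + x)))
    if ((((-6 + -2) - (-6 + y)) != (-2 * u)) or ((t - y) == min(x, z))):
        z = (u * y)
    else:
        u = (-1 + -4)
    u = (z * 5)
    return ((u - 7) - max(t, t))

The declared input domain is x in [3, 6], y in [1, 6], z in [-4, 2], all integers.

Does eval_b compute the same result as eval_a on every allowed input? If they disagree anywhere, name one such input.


The two versions differ — the changes include arithmetic usage differs; constant usage differs.
Tracing x=6, y=4, z=2: eval_a: t becomes 0; next u becomes 6; next ((((-6 + -2) - (-6 + y)) != (-2 * u)) or ((t - y) == min(x, z))) evaluates to true; next z becomes 24; next u becomes 120; next final value 113 | eval_b: t becomes 0; next u becomes 6; next ((((-6 + -2) - (-6 + y)) != (-2 * u)) or ((t - y) == min(x, z))) evaluates to true; next z becomes 24; next u becomes 120; next final value 113 — matching result 113.
Checked all 168 inputs in the declared domain: the outputs agree on every one.
verdict: equivalent


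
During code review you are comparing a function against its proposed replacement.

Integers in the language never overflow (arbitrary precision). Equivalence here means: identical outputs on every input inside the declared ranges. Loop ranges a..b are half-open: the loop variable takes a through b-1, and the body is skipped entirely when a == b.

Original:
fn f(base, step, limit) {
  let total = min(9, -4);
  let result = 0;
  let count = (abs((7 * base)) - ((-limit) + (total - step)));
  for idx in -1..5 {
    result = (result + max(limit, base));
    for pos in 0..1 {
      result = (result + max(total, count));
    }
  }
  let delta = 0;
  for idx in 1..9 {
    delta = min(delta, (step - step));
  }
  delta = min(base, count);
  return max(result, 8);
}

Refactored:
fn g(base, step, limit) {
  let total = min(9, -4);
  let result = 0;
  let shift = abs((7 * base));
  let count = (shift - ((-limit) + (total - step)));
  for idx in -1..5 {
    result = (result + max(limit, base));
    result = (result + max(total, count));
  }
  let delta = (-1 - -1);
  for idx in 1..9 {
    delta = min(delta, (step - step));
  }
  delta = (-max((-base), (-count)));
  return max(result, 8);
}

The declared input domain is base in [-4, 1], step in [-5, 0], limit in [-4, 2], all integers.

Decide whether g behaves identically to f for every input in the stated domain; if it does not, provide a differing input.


Equivalent — the differences include constant usage differs; also local variable names differ; also arithmetic usage differs; also min/max/abs usage differs; also loop structure differs, yet no declared input distinguishes the two.
As a probe, take base=-2, step=-5, limit=1: f runs total = -4; result = 0; count = 14; [idx=-1]; result = 1; [pos=0]; result = 15; [idx=0]; result = 16; [pos=0]; result = 30; [idx=1]; result = 31; [pos=0]; result = 45; [idx=2]; result = 46; [pos=0]; result = 60; [idx=3]; result = 61; [pos=0]; result = 75; [idx=4]; result = 76; [pos=0]; result = 90; delta = 0; [idx=1]; delta = 0; [idx=2]; delta = 0; [idx=3]; delta = 0; [idx=4]; delta = 0; [idx=5]; delta = 0; [idx=6]; delta = 0; [idx=7]; delta = 0; [idx=8]; delta = 0; delta = -2; return 90; g runs total = -4; result = 0; shift = 14; count = 14; [idx=-1]; result = 1; result = 15; [idx=0]; result = 16; result = 30; [idx=1]; result = 31; result = 45; [idx=2]; result = 46; result = 60; [idx=3]; result = 61; result = 75; [idx=4]; result = 76; result = 90; delta = 0; [idx=1]; delta = 0; [idx=2]; delta = 0; [idx=3]; delta = 0; [idx=4]; delta = 0; [idx=5]; delta = 0; [idx=6]; delta = 0; [idx=7]; delta = 0; [idx=8]; delta = 0; delta = -2; return 90; both end at 90.
Checked all 252 inputs in the declared domain: the outputs agree on every one.
verdict: equivalent


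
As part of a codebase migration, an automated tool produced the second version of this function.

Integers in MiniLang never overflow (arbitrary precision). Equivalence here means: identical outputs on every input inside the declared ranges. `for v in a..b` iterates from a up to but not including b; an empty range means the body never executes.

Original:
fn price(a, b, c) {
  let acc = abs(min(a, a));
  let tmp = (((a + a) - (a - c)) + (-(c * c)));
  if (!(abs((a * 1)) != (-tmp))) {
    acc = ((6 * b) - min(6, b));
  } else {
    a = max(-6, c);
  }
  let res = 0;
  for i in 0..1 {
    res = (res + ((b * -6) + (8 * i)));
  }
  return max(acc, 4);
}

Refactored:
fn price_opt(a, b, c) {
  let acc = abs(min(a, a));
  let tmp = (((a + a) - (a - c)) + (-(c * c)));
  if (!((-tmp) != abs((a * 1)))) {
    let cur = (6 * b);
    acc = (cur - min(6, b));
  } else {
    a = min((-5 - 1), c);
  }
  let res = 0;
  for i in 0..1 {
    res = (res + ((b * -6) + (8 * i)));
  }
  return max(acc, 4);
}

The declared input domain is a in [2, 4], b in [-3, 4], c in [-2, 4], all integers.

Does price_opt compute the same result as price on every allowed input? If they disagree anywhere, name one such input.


There is a behavioral-looking edit here, yet the outcome never shifts on this domain.
Spot check at a=3, b=2, c=-2 — price: acc=3, then tmp=-3, then (!(abs((a * 1)) != (-tmp))) is true, then acc=10, then res=0, then (i=0), then res=-12, then returns 10. price_opt: acc=3, then tmp=-3, then (!((-tmp) != abs((a * 1)))) is true, then cur=12, then acc=10, then res=0, then (i=0), then res=-12, then returns 10. Both give 10.
An exhaustive pass over the 168 declared inputs shows identical outputs.
verdict: equivalent


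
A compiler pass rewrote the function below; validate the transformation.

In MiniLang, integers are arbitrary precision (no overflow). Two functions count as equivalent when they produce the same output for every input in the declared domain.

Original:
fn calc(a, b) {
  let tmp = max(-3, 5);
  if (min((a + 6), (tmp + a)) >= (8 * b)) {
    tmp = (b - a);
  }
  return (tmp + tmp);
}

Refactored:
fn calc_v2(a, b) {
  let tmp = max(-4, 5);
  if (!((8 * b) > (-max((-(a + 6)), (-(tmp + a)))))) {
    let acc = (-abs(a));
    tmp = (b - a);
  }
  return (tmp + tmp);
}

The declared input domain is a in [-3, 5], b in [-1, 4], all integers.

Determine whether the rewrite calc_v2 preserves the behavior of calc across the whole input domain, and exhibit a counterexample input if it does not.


Although `-3` became `-4`, no input in the stated domain can expose it.
Spot check at a=4, b=4 — calc: tmp = 5; (min((a + 6), (tmp + a)) >= (8 * b)) -> false; return 10. calc_v2: tmp = 5; (!((8 * b) > (-max((-(a + 6)), (-(tmp + a)))))) -> false; return 10. Both give 10.
Checked all 54 inputs in the declared domain: the outputs agree on every one.
verdict: equivalent


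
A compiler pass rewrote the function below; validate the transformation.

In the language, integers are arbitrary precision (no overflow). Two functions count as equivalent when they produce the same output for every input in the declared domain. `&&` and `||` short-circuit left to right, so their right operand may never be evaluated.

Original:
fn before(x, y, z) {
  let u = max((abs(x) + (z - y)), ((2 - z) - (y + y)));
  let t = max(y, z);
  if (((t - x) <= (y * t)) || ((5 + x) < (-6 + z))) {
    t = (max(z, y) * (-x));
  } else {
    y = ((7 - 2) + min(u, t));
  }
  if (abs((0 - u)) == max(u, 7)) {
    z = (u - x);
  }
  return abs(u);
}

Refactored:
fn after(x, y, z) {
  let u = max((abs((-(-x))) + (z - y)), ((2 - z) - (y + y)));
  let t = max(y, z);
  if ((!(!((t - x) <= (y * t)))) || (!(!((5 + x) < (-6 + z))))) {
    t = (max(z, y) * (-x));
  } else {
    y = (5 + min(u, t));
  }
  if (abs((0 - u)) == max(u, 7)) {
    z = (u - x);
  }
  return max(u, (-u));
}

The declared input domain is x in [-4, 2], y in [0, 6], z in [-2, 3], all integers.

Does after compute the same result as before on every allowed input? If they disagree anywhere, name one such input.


Reading the diff, among the changes: boolean connective usage differs, and arithmetic usage differs, and constant usage differs, and min/max/abs usage differs.
Tracing x=-1, y=2, z=3: before: u=2, then t=3, then (((t - x) <= (y * t)) || ((5 + x) < (-6 + z))) is true, then t=3, then (abs((0 - u)) == max(u, 7)) is false, then returns 2 | after: u=2, then t=3, then ((!(!((t - x) <= (y * t)))) || (!(!((5 + x) < (-6 + z))))) is true, then t=3, then (abs((0 - u)) == max(u, 7)) is false, then returns 2 — matching result 2.
Across all 294 domain points the two functions coincide.
verdict: equivalent


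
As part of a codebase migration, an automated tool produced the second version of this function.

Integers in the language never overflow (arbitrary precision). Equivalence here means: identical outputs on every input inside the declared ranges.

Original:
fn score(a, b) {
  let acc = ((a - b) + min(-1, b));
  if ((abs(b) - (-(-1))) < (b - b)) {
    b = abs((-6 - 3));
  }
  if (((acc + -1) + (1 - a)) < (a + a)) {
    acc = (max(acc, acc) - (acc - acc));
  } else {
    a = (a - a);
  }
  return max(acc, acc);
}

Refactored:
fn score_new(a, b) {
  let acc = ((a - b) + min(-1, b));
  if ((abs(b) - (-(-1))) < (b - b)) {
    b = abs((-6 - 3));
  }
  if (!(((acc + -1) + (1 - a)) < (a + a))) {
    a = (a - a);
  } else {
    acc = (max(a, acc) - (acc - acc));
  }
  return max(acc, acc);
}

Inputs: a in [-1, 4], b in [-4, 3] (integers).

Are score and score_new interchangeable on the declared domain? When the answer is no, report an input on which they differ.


Evaluate both at a=-1, b=2.
score: acc := -4 | ((abs(b) - (-(-1))) < (b - b)): false | (((acc + -1) + (1 - a)) < (a + a)): true | acc := -4 | result -4
score_new: acc := -4 | ((abs(b) - (-(-1))) < (b - b)): false | (!(((acc + -1) + (1 - a)) < (a + a))): false | acc := -1 | result -1
-4 != -1, so the rewrite changes behavior.
verdict: not equivalent; witness: a=-1, b=2


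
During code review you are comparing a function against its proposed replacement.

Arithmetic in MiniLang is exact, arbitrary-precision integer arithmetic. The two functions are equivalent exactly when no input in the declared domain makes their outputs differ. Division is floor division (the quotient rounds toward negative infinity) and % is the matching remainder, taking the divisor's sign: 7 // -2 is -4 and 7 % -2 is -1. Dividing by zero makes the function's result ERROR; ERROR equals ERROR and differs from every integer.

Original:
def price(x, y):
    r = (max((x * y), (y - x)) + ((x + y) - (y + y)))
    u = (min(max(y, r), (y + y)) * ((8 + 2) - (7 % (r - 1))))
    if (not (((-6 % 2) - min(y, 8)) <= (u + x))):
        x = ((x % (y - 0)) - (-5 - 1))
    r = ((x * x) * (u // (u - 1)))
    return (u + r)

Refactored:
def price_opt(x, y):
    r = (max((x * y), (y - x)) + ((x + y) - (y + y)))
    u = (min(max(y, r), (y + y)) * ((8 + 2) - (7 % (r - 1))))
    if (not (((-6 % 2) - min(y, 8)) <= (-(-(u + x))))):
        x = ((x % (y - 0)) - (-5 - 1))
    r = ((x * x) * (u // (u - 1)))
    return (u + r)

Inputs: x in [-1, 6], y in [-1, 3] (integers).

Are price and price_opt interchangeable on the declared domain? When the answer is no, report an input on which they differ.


The two versions differ — the changes include same computation, different form.
As a probe, take x=0, y=-1: price runs r := 1 | divide-by-zero, output ERROR; price_opt runs r := 1 | divide-by-zero, output ERROR; both end at ERROR.
Checked all 40 inputs in the declared domain: the outputs agree on every one.
verdict: equivalent


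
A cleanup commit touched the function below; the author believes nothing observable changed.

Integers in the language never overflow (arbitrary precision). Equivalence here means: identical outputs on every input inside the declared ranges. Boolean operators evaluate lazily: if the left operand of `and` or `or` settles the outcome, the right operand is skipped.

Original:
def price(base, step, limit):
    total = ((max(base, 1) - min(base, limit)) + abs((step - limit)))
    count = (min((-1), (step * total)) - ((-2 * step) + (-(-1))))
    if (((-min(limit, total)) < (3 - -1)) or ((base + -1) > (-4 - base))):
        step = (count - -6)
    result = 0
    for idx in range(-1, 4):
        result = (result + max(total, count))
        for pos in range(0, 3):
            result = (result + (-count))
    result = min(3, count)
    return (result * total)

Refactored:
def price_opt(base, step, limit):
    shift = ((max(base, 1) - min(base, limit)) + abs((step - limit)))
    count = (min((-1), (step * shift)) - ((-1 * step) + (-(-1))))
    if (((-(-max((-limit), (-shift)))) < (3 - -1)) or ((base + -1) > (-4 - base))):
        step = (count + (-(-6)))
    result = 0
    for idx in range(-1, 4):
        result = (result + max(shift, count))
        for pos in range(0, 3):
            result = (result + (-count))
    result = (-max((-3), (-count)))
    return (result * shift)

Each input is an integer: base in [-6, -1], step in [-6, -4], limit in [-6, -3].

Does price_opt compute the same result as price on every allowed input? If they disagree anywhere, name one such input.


Try base=-6, step=-6, limit=-6.
price: total := 7 | count := -55 | (((-min(limit, total)) < (3 - -1)) or ((base + -1) > (-4 - base))): false | result := 0 | iter idx=-1: | result := 7 | iter pos=0: | result := 62 | iter pos=1: | result := 117 | iter pos=2: | result := 172 | iter idx=0: | result := 179 | iter pos=0: | result := 234 | iter pos=1: | result := 289 | iter pos=2: | result := 344 | iter idx=1: | result := 351 | iter pos=0: | result := 406 | iter pos=1: | result := 461 | iter pos=2: | result := 516 | iter idx=2: | result := 523 | iter pos=0: | result := 578 | iter pos=1: | result := 633 | iter pos=2: | result := 688 | iter idx=3: | result := 695 | iter pos=0: | result := 750 | iter pos=1: | result := 805 | iter pos=2: | result := 860 | result := -55 | result -385
price_opt: shift := 7 | count := -49 | (((-(-max((-limit), (-shift)))) < (3 - -1)) or ((base + -1) > (-4 - base))): false | result := 0 | iter idx=-1: | result := 7 | iter pos=0: | result := 56 | iter pos=1: | result := 105 | iter pos=2: | result := 154 | iter idx=0: | result := 161 | iter pos=0: | result := 210 | iter pos=1: | result := 259 | iter pos=2: | result := 308 | iter idx=1: | result := 315 | iter pos=0: | result := 364 | iter pos=1: | result := 413 | iter pos=2: | result := 462 | iter idx=2: | result := 469 | iter pos=0: | result := 518 | iter pos=1: | result := 567 | iter pos=2: | result := 616 | iter idx=3: | result := 623 | iter pos=0: | result := 672 | iter pos=1: | result := 721 | iter pos=2: | result := 770 | result := -49 | result -343
-385 vs -343 — the two versions disagree here.
verdict: not equivalent; witness: base=-6, step=-6, limit=-6


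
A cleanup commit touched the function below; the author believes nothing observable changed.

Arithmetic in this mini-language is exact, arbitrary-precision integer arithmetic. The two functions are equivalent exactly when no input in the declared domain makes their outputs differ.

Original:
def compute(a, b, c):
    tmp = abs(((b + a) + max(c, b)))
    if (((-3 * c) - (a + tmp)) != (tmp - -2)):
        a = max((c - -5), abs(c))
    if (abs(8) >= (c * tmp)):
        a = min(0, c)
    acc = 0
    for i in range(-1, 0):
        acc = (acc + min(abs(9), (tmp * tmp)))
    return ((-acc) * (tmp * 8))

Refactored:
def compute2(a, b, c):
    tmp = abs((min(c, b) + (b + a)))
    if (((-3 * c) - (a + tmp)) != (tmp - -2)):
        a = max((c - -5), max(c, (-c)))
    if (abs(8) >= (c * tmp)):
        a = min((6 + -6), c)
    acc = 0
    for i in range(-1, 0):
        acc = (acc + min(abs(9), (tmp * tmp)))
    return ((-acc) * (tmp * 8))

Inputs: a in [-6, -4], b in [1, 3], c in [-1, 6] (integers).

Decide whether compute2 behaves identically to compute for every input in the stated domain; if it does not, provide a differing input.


Input a=-6, b=1, c=-1: -288 from compute versus -432 from compute2.
verdict: not equivalent; witness: a=-6, b=1, c=-1


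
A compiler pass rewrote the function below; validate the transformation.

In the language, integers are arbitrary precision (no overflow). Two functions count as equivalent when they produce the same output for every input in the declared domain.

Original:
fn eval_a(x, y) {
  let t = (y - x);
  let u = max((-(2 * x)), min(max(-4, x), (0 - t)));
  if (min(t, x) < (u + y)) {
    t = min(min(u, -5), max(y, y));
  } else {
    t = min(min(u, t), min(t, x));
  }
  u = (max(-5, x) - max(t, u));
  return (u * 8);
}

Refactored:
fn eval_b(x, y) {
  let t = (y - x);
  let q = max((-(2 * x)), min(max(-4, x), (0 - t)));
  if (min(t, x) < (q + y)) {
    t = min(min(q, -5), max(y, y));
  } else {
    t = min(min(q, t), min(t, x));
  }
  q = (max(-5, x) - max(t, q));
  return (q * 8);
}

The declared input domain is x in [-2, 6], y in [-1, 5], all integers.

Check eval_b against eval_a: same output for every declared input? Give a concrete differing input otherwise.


Differences: local variable names differ — yet all 63 inputs agree.
verdict: equivalent


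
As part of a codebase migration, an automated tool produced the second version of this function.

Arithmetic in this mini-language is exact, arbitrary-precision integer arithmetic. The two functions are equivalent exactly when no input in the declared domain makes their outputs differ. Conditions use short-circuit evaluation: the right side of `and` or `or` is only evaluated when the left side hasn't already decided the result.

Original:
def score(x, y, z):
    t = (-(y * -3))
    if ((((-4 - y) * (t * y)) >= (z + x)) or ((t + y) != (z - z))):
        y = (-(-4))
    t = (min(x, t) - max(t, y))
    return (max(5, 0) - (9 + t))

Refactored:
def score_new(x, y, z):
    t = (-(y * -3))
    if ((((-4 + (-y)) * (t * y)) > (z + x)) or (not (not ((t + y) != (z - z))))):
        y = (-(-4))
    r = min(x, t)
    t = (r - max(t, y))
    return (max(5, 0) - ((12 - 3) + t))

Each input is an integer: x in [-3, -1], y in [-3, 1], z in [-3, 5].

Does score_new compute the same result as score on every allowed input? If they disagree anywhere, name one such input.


The rewrite breaks on x=-3, y=0, z=3, where the results are 3 and -1.
score: t becomes 0; next ((((-4 - y) * (t * y)) >= (z + x)) or ((t + y) != (z - z))) evaluates to true; next y becomes 4; next t becomes -7; next final value 3
score_new: t becomes 0; next ((((-4 + (-y)) * (t * y)) > (z + x)) or (not (not ((t + y) != (z - z))))) evaluates to false; next r becomes -3; next t becomes -3; next final value -1
verdict: not equivalent; witness: x=-3, y=0, z=3


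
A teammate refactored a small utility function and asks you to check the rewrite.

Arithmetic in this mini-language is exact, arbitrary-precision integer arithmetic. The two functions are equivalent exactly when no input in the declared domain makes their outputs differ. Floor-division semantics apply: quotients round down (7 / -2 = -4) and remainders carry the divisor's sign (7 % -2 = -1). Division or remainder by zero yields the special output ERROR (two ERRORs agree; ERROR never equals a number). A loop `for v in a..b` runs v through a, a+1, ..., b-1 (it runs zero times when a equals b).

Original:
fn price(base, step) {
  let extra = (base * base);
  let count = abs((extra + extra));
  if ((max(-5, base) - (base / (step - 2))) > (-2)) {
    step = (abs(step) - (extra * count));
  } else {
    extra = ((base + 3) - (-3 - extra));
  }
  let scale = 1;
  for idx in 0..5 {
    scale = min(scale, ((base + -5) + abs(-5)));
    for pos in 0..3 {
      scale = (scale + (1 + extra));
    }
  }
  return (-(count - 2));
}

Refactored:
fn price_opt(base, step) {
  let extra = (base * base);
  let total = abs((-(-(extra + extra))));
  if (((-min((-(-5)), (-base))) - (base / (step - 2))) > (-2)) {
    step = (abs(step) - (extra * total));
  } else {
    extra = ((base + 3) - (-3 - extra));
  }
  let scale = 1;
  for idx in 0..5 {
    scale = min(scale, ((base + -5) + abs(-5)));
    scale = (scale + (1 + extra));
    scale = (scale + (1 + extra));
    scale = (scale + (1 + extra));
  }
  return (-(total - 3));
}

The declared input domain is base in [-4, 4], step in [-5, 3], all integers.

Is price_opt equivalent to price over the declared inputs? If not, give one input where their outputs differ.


At base=-4, step=-5: price gives -30, price_opt gives -29.
verdict: not equivalent; witness: base=-4, step=-5


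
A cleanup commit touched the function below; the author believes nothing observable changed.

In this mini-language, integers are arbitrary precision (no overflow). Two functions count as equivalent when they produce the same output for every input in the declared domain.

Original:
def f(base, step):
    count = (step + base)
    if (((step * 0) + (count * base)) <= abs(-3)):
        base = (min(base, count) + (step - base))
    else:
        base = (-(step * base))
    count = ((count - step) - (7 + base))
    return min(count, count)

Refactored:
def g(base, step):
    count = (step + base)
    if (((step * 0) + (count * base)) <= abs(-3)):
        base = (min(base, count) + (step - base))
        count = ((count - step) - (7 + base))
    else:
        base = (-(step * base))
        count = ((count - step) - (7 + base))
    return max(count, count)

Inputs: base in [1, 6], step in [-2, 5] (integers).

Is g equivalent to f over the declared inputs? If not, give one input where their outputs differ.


The suspicious edit (`min(count, count)` became `max(count, count)`) never changes the result for any input inside the declared domain.
Tracing base=2, step=-2: f: count := 0 | (((step * 0) + (count * base)) <= abs(-3)): true | base := -4 | count := -1 | result -1 | g: count := 0 | (((step * 0) + (count * base)) <= abs(-3)): true | base := -4 | count := -1 | result -1 — matching result -1.
Across all 48 domain points the two functions coincide.
verdict: equivalent


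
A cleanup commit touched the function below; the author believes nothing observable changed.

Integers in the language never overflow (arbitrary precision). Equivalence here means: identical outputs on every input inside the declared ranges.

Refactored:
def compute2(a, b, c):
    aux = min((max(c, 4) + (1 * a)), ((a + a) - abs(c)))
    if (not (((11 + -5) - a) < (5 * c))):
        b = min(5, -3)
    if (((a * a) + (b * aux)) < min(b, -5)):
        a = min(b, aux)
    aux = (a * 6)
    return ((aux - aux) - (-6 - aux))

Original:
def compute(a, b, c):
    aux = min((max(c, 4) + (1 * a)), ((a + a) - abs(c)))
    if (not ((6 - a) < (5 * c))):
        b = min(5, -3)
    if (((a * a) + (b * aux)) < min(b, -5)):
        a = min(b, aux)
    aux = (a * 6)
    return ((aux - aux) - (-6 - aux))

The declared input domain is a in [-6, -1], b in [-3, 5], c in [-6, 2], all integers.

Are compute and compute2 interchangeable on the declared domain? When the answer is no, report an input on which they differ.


This is a faithful refactor — arithmetic usage differs, and constant usage differs, but the computed results match everywhere.
Spot check at a=-2, b=0, c=-2 — compute: aux becomes -6; next (not ((6 - a) < (5 * c))) evaluates to true; next b becomes -3; next (((a * a) + (b * aux)) < min(b, -5)) evaluates to false; next aux becomes -12; next final value -6. compute2: aux becomes -6; next (not (((11 + -5) - a) < (5 * c))) evaluates to true; next b becomes -3; next (((a * a) + (b * aux)) < min(b, -5)) evaluates to false; next aux becomes -12; next final value -6. Both give -6.
Sweeping the whole domain (486 inputs) finds no disagreement.
verdict: equivalent


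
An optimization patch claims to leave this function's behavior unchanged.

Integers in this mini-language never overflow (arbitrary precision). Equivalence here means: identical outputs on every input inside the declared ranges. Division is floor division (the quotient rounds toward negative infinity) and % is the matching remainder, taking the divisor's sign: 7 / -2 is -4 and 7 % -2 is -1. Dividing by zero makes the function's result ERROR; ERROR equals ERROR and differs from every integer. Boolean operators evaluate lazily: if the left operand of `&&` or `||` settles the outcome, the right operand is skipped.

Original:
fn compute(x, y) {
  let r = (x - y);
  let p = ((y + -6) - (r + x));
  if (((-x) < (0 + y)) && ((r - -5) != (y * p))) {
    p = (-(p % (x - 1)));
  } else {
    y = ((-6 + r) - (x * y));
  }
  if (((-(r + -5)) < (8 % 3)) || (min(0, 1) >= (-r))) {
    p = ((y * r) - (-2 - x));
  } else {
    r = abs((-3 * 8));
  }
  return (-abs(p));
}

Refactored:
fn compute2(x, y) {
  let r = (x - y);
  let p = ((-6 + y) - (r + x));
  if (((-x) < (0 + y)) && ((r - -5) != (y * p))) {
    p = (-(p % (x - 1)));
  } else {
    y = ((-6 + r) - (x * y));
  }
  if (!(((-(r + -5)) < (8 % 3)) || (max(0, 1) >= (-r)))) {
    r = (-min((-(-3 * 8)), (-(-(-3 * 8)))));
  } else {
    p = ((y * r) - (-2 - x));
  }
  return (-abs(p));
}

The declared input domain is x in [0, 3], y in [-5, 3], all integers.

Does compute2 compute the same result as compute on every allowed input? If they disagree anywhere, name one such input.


Not equivalent: x=0, y=1 separates them (0 vs -1).
compute: r=-1, then p=-4, then (((-x) < (0 + y)) && ((r - -5) != (y * p))) is true, then p=0, then (((-(r + -5)) < (8 % 3)) || (min(0, 1) >= (-r))) is false, then r=24, then returns 0
compute2: r=-1, then p=-4, then (((-x) < (0 + y)) && ((r - -5) != (y * p))) is true, then p=0, then (!(((-(r + -5)) < (8 % 3)) || (max(0, 1) >= (-r)))) is false, then p=1, then returns -1
verdict: not equivalent; witness: x=0, y=1


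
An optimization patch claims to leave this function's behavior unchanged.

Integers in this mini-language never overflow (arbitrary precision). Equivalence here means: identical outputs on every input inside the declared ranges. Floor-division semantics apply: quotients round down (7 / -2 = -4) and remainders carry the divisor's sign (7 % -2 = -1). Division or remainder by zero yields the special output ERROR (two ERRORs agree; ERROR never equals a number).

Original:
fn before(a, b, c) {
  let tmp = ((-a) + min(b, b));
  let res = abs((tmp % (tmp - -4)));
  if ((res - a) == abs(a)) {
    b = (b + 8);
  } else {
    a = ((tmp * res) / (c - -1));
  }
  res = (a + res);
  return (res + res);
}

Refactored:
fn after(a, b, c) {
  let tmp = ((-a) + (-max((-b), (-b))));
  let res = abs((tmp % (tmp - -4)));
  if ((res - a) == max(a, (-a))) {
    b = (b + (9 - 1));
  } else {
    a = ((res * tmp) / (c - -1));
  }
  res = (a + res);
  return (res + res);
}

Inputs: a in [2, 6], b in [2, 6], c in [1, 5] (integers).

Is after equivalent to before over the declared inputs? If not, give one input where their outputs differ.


Side by side, the visible changes include: min/max/abs usage differs; and constant usage differs; and arithmetic usage differs.
Tracing a=2, b=6, c=4: before: tmp becomes 4; next res becomes 4; next ((res - a) == abs(a)) evaluates to true; next b becomes 14; next res becomes 6; next final value 12 | after: tmp becomes 4; next res becomes 4; next ((res - a) == max(a, (-a))) evaluates to true; next b becomes 14; next res becomes 6; next final value 12 — matching result 12.
An exhaustive pass over the 125 declared inputs shows identical outputs.
verdict: equivalent


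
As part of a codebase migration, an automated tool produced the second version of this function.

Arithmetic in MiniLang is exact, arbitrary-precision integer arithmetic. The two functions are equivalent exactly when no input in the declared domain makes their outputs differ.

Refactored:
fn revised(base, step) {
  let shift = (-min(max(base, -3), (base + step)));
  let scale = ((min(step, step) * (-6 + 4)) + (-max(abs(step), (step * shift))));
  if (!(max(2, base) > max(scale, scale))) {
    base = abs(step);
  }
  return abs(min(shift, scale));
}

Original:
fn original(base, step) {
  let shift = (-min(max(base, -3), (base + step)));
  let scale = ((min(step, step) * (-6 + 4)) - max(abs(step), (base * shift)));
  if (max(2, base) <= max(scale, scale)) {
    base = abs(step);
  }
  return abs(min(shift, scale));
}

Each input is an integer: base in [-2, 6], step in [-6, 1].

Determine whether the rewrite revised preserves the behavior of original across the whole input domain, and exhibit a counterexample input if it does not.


Consider the input base=-2, step=1.
original: shift = 2; scale = -3; (max(2, base) <= max(scale, scale)) -> false; return 3
revised: shift = 2; scale = -4; (!(max(2, base) > max(scale, scale))) -> false; return 4
3 vs 4 — the two versions disagree here.
verdict: not equivalent; witness: base=-2, step=1


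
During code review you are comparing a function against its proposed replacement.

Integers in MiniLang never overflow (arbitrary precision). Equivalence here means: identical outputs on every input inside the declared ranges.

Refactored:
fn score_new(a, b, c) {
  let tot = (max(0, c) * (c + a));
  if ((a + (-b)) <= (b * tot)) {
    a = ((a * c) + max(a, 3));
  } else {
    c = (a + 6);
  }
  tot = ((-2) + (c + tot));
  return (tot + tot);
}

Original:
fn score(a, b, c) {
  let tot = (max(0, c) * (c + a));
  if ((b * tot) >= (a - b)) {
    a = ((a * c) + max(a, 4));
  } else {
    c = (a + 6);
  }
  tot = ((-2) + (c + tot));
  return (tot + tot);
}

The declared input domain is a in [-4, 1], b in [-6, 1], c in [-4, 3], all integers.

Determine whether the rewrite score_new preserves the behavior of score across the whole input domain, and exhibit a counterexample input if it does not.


Equivalent. The one real change (`4` became `3`) has no effect anywhere in the declared ranges.
Checked all 384 inputs in the declared domain: the outputs agree on every one.
One worked example (a=1, b=0, c=3) — score: tot becomes 12; next ((b * tot) >= (a - b)) evaluates to false; next c becomes 7; next tot becomes 17; next final value 34; score_new: tot becomes 12; next ((a + (-b)) <= (b * tot)) evaluates to false; next c becomes 7; next tot becomes 17; next final value 34; agreement on 34.
verdict: equivalent


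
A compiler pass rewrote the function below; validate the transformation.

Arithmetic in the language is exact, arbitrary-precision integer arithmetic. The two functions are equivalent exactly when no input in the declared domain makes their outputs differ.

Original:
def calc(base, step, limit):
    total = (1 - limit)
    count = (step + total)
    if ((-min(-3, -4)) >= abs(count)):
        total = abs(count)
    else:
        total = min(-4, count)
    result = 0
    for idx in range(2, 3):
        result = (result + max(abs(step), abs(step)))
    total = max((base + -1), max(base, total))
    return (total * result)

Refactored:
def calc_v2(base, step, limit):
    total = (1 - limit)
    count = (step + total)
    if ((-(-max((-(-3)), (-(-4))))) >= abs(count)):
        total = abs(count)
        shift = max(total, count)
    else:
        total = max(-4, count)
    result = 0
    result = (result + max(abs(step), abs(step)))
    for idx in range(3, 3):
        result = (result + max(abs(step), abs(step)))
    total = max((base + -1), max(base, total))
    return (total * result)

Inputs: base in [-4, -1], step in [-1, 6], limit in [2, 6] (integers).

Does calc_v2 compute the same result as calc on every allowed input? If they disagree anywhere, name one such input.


On input base=-4, step=6, limit=2, calc returns -24 while calc_v2 returns 30.
verdict: not equivalent; witness: base=-4, step=6, limit=2


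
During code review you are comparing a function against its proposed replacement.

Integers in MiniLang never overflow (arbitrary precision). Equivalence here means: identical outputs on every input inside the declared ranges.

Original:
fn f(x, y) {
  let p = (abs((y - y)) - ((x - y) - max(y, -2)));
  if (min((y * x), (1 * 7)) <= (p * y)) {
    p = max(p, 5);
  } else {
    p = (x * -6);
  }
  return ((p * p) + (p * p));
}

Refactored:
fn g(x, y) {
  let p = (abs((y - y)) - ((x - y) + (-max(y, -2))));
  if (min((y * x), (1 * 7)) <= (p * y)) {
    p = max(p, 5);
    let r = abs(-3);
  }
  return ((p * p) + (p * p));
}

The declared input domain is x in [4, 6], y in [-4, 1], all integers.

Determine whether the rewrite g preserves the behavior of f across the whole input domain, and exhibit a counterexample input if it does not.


There is a counterexample at x=4, y=1: 1152 on one side, 8 on the other.
f: p=-2, then (min((y * x), (1 * 7)) <= (p * y)) is false, then p=-24, then returns 1152
g: p=-2, then (min((y * x), (1 * 7)) <= (p * y)) is false, then returns 8
verdict: not equivalent; witness: x=4, y=1


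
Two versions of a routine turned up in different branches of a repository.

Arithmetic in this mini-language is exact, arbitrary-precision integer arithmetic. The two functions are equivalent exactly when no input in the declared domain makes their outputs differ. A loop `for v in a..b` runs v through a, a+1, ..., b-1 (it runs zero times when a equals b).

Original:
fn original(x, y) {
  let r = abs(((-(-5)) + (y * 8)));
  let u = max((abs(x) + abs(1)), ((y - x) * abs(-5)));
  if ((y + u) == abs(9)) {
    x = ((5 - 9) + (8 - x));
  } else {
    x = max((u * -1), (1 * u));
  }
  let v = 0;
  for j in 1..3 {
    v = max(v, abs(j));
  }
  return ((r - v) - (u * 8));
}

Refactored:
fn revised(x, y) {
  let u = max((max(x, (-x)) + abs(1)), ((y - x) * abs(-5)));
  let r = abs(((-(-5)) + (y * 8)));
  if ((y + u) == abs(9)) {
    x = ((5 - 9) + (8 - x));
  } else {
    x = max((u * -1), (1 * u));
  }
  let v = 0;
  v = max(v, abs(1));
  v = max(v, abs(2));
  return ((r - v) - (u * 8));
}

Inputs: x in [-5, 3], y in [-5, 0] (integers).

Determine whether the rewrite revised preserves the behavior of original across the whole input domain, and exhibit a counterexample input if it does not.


The two are interchangeable: constant usage differs, loop structure differs, min/max/abs usage differs, local variable names differ, and every declared input agrees.
Spot check at x=-1, y=-5 — original: r=35, then u=2, then ((y + u) == abs(9)) is false, then x=2, then v=0, then (j=1), then v=1, then (j=2), then v=2, then returns 17. revised: u=2, then r=35, then ((y + u) == abs(9)) is false, then x=2, then v=0, then v=1, then v=2, then returns 17. Both give 17.
Every one of the 54 inputs gives matching results.
verdict: equivalent


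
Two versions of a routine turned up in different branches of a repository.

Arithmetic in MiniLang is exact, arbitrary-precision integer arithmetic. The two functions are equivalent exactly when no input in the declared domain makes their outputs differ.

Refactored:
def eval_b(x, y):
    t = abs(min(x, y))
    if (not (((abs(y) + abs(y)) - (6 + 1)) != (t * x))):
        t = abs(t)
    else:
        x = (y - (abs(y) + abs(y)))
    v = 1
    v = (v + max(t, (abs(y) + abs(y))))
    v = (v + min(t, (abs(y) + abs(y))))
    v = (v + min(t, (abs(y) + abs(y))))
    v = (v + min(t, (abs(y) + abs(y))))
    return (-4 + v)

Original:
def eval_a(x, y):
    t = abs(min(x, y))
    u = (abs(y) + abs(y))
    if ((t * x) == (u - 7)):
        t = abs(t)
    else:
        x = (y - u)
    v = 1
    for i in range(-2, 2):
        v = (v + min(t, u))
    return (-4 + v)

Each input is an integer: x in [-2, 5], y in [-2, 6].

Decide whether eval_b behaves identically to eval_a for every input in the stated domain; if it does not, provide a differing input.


These are not equivalent — on x=-2, y=-2 the outputs split (5 vs 7).
eval_a: t=2, then u=4, then ((t * x) == (u - 7)) is false, then x=-6, then v=1, then (i=-2), then v=3, then (i=-1), then v=5, then (i=0), then v=7, then (i=1), then v=9, then returns 5
eval_b: t=2, then (not (((abs(y) + abs(y)) - (6 + 1)) != (t * x))) is false, then x=-6, then v=1, then v=5, then v=7, then v=9, then v=11, then returns 7
verdict: not equivalent; witness: x=-2, y=-2


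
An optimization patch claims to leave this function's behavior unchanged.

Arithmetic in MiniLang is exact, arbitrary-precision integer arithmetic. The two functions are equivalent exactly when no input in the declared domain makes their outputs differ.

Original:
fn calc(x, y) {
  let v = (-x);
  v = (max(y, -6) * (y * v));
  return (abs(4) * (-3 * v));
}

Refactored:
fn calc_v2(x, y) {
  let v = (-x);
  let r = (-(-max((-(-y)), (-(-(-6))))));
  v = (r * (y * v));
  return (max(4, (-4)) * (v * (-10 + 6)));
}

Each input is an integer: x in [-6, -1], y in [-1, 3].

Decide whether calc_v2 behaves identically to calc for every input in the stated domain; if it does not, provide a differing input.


Run the pair on x=-6, y=-1.
calc: v becomes 6; next v becomes 6; next final value -72
calc_v2: v becomes 6; next r becomes -1; next v becomes 6; next final value -96
-72 != -96, so the rewrite changes behavior.
verdict: not equivalent; witness: x=-6, y=-1
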